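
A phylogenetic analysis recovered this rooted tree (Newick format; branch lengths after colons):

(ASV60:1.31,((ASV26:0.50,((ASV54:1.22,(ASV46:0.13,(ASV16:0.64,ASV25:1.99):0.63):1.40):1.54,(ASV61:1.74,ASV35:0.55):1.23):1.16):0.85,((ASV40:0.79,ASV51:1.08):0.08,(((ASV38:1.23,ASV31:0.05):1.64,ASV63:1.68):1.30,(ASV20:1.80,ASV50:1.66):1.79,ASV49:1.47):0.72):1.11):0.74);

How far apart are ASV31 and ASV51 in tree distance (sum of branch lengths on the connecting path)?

4.87

The path runs ASV31 → … → MRCA → … → ASV51; the MRCA is the node subtending ((ASV40,ASV51),(((ASV38,ASV31),ASV63),(ASV20,ASV50),ASV49)).
Branch lengths along that path: 0.05 + 1.64 + 1.30 + 0.72 + 0.08 + 1.08 = 4.87.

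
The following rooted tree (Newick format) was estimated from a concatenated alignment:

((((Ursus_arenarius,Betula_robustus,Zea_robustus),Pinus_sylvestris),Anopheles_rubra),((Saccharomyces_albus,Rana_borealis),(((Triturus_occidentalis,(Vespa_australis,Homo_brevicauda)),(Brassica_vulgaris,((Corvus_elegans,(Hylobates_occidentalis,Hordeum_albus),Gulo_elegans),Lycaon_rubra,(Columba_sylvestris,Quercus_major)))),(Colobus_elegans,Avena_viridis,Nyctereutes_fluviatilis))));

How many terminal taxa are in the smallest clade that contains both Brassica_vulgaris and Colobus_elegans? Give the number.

14

The MRCA of Brassica_vulgaris and Colobus_elegans is the node subtending (((Triturus_occidentalis,(Vespa_australis,Homo_brevicauda)),(Brassica_vulgaris,((Corvus_elegans,(Hylobates_occidentalis,Hordeum_albus),Gulo_elegans),Lycaon_rubra,(Columba_sylvestris,Quercus_major)))),(Colobus_elegans,Avena_viridis,Nyctereutes_fluviatilis)).
That clade contains 14 terminal taxa: Avena_viridis, Brassica_vulgaris, Colobus_elegans, Columba_sylvestris, Corvus_elegans, Gulo_elegans, Homo_brevicauda, Hordeum_albus, Hylobates_occidentalis, Lycaon_rubra, Nyctereutes_fluviatilis, Quercus_major, Triturus_occidentalis, Vespa_australis.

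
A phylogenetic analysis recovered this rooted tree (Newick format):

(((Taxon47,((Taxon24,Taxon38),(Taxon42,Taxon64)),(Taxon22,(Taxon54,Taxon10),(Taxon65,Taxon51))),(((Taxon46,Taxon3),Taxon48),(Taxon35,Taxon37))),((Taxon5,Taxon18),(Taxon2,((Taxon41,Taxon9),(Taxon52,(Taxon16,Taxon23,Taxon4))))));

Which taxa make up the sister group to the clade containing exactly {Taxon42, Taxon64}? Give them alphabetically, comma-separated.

The clade containing exactly {Taxon42, Taxon64} attaches to the tree at the node subtending ((Taxon24,Taxon38),(Taxon42,Taxon64)).
The other lineage descending from that same node — the sister group — is (Taxon24,Taxon38); its 2 tips in alphabetical order are the answer.

Taxon24, Taxon38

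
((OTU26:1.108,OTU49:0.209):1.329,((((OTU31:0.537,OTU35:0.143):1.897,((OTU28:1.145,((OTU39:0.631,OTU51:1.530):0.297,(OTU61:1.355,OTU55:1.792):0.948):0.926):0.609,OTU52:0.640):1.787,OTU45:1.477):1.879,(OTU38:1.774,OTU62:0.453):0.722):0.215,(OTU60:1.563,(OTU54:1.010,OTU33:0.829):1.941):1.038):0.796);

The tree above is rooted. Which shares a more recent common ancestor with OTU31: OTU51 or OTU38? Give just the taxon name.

The MRCA of OTU31 and OTU51 subtends ((OTU31,OTU35),((OTU28,((OTU39,OTU51),(OTU61,OTU55))),OTU52),OTU45) (9 taxa).
The MRCA of OTU31 and OTU38 subtends (((OTU31,OTU35),((OTU28,((OTU39,OTU51),(OTU61,OTU55))),OTU52),OTU45),(OTU38,OTU62)) (11 taxa).
The first is nested inside the second, so OTU31 shares a more recent common ancestor with OTU51.

OTU51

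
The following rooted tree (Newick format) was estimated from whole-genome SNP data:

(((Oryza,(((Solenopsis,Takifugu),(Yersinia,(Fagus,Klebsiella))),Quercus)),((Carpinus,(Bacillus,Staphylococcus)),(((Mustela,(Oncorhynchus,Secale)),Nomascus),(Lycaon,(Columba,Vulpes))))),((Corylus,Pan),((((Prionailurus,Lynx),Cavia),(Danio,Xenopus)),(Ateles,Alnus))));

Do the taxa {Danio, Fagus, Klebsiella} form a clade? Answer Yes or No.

The MRCA of the listed taxa is the root, so the smallest clade containing them is the whole tree.
That clade also contains Alnus, Ateles, Bacillus, Carpinus, Cavia, Columba, Corylus, Lycaon, Lynx, Mustela, Nomascus, Oncorhynchus, Oryza, Pan, Prionailurus, Quercus, Secale, Solenopsis, Staphylococcus, Takifugu, Vulpes, Xenopus, Yersinia, which are not in the proposed group, so the group is not monophyletic.

No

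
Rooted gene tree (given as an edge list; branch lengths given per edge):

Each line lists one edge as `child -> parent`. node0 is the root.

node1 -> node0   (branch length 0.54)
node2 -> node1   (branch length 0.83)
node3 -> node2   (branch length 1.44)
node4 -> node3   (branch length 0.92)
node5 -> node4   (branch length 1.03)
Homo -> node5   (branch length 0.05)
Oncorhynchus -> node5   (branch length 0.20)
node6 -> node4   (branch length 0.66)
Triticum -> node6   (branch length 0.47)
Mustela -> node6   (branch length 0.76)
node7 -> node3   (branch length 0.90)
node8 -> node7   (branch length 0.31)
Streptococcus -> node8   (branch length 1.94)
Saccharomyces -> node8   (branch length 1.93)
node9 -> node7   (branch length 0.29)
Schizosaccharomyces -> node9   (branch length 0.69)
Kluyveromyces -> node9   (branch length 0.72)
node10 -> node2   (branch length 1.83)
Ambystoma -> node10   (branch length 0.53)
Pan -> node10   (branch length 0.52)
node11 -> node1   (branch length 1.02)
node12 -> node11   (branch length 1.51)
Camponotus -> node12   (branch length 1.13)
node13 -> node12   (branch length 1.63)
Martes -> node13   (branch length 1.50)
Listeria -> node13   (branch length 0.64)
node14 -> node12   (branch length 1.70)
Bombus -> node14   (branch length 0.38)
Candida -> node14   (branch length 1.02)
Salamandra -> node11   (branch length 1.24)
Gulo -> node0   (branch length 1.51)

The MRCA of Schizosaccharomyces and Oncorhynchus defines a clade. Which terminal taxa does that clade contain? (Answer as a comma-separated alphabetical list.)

Homo, Kluyveromyces, Mustela, Oncorhynchus, Saccharomyces, Schizosaccharomyces, Streptococcus, Triticum

Tracing Schizosaccharomyces: it sits inside (Schizosaccharomyces,Kluyveromyces).
Tracing Oncorhynchus: it sits inside (Homo,Oncorhynchus).
The smallest clade enclosing both is (((Homo,Oncorhynchus),(Triticum,Mustela)),((Streptococcus,Saccharomyces),(Schizosaccharomyces,Kluyveromyces))); the answer is its 8 terminal taxa in alphabetical order.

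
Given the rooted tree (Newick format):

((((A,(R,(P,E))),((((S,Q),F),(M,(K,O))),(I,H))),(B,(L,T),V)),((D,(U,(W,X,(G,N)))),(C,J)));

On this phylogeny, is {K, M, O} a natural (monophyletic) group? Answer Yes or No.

Yes

The most recent common ancestor of these taxa subtends (M,(K,O)).
That clade has exactly 3 tips — every listed taxon and nothing else — so the group is monophyletic.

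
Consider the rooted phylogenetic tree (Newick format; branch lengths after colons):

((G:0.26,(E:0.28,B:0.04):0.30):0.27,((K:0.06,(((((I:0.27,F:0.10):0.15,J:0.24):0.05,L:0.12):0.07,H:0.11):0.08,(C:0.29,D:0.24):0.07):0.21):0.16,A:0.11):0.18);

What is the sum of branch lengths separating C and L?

The path runs C → … → MRCA → … → L; the MRCA is the node subtending (((((I,F),J),L),H),(C,D)).
Branch lengths along that path: 0.29 + 0.07 + 0.08 + 0.07 + 0.12 = 0.63.

0.63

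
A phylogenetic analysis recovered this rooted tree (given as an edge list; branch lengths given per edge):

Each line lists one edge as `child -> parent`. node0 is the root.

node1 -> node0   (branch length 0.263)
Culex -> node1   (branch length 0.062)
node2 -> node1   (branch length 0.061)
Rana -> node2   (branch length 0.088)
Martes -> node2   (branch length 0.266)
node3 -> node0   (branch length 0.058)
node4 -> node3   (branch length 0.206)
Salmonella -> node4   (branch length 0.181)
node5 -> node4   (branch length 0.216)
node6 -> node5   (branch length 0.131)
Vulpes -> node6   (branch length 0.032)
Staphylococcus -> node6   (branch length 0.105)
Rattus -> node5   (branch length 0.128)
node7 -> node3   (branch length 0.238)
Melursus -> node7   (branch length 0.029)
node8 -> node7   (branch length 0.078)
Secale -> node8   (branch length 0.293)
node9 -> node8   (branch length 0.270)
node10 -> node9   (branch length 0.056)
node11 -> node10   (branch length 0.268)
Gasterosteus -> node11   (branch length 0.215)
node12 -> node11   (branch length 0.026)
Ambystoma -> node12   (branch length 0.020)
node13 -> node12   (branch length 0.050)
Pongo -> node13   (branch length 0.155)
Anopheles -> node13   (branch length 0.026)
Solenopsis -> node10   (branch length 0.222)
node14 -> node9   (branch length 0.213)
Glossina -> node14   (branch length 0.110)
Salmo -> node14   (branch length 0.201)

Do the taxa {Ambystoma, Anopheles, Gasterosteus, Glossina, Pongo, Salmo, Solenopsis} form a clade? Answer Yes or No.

The most recent common ancestor of these taxa subtends (((Gasterosteus,(Ambystoma,(Pongo,Anopheles))),Solenopsis),(Glossina,Salmo)).
That clade has exactly 7 tips — every listed taxon and nothing else — so the group is monophyletic.

Yes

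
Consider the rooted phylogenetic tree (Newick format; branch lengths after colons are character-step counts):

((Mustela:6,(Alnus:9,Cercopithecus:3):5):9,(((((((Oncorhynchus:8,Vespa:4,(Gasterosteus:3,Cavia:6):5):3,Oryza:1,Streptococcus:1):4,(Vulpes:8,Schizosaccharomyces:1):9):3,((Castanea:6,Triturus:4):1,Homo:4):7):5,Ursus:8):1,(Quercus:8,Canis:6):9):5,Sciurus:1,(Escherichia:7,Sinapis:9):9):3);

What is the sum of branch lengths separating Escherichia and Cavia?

The path runs Escherichia → … → MRCA → … → Cavia; the MRCA is the node subtending (((((((Oncorhynchus,Vespa,(Gasterosteus,Cavia)),Oryza,Streptococcus),(Vulpes,Schizosaccharomyces)),((Castanea,Triturus),Homo)),Ursus),(Quercus,Canis)),Sciurus,(Escherichia,Sinapis)).
Branch lengths along that path: 7 + 9 + 5 + 1 + 5 + 3 + 4 + 3 + 5 + 6 = 48.

48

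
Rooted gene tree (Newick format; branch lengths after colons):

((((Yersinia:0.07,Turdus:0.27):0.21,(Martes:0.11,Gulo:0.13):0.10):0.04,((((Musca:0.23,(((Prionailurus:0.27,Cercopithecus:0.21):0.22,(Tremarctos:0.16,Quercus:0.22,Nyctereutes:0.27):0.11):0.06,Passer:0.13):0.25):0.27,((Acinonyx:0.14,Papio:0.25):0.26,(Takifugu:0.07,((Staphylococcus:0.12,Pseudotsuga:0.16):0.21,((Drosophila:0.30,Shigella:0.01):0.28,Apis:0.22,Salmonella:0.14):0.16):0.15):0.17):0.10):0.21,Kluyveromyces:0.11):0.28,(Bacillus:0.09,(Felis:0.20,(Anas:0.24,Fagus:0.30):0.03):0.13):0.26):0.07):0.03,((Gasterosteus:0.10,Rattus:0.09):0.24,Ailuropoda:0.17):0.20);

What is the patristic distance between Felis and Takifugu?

1.42

The path runs Felis → … → MRCA → … → Takifugu; the MRCA is the node subtending ((((Musca,(((Prionailurus,Cercopithecus),(Tremarctos,Quercus,Nyctereutes)),Passer)),((Acinonyx,Papio),(Takifugu,((Staphylococcus,Pseudotsuga),((Drosophila,Shigella),Apis,Salmonella))))),Kluyveromyces),(Bacillus,(Felis,(Anas,Fagus)))).
Branch lengths along that path: 0.20 + 0.13 + 0.26 + 0.28 + 0.21 + 0.10 + 0.17 + 0.07 = 1.42.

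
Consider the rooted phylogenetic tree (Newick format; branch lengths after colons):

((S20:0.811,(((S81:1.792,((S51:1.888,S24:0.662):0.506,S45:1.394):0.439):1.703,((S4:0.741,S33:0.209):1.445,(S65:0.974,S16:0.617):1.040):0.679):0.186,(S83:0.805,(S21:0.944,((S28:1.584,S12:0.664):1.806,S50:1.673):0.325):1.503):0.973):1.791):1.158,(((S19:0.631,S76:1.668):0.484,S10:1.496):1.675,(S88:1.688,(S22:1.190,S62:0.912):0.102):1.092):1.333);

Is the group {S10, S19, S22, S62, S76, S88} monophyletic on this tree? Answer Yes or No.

Yes

The most recent common ancestor of these taxa subtends (((S19,S76),S10),(S88,(S22,S62))).
That clade has exactly 6 tips — every listed taxon and nothing else — so the group is monophyletic.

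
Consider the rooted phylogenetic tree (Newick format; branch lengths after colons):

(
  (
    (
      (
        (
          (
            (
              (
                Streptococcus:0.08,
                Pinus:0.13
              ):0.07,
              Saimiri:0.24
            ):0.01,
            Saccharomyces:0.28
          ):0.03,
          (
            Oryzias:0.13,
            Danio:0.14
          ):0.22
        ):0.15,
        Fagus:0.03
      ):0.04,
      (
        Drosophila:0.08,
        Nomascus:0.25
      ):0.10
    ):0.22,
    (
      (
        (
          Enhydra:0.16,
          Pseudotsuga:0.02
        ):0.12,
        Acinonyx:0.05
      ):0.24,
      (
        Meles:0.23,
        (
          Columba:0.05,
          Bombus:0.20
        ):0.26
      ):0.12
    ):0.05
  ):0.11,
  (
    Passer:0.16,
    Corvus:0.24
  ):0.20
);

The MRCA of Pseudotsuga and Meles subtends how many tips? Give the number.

The MRCA of Pseudotsuga and Meles is the node subtending (((Enhydra,Pseudotsuga),Acinonyx),(Meles,(Columba,Bombus))).
That clade contains 6 terminal taxa: Acinonyx, Bombus, Columba, Enhydra, Meles, Pseudotsuga.

6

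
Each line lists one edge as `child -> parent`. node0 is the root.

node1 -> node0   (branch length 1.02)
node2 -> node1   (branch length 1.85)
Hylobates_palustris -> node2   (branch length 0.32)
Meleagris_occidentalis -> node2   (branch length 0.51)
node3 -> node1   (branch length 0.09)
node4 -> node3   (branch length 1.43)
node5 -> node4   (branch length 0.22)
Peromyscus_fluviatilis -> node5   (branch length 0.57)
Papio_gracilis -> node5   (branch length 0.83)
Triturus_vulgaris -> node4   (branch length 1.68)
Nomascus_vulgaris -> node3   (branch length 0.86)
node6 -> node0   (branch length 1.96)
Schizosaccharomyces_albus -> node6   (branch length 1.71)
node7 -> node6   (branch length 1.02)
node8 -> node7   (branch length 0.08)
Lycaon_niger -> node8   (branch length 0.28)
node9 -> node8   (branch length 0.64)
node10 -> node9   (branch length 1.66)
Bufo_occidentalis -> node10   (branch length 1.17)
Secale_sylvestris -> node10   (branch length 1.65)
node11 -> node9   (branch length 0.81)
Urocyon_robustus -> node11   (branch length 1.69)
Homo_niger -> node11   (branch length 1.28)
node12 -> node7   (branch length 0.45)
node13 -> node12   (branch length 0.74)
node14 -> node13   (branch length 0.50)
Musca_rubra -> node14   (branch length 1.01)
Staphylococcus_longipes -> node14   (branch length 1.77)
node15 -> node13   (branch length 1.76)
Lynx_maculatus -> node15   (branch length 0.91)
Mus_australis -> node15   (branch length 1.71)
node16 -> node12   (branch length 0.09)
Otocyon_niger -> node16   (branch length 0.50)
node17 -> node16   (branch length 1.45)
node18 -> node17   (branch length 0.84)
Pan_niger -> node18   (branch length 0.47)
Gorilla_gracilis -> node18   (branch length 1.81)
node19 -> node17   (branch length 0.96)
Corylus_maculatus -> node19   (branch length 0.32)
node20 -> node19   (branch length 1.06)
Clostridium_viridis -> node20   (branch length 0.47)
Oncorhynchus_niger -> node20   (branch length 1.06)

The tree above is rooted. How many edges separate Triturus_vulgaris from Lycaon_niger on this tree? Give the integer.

8

The MRCA of Triturus_vulgaris and Lycaon_niger is the root of the tree.
From Triturus_vulgaris up to that node: 4 branches. From Lycaon_niger up to the same node: 4 branches. Total: 4 + 4 = 8.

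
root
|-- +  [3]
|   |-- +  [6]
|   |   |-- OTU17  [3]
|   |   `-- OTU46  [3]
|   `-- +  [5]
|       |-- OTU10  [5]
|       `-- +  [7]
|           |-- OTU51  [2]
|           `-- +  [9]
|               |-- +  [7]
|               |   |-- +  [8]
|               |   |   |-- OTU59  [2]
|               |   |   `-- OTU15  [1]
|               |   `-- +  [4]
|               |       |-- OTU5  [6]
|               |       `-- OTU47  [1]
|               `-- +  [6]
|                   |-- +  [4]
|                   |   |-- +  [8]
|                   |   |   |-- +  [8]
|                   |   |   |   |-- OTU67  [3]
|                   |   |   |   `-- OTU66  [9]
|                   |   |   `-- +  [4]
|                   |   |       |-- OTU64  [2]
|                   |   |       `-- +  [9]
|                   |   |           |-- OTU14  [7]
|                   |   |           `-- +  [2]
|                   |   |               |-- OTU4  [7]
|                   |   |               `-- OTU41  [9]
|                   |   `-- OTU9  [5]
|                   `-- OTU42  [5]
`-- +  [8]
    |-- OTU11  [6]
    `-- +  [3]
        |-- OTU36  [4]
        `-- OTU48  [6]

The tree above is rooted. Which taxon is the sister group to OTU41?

OTU41 attaches to the tree at the node subtending (OTU4,OTU41).
The other lineage descending from that same node — the sister group — is the single tip OTU4.

OTU4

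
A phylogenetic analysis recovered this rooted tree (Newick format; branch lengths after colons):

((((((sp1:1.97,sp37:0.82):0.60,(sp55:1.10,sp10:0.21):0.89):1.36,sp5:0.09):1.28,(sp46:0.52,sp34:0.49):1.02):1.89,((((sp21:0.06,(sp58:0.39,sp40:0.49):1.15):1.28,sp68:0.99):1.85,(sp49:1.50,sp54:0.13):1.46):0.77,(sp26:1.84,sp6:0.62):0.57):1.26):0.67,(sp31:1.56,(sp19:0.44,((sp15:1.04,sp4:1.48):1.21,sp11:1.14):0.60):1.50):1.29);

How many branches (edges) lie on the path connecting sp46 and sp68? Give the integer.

The MRCA of sp46 and sp68 is the node subtending (((((sp1,sp37),(sp55,sp10)),sp5),(sp46,sp34)),((((sp21,(sp58,sp40)),sp68),(sp49,sp54)),(sp26,sp6))).
From sp46 up to that node: 3 branches. From sp68 up to the same node: 4 branches. Total: 3 + 4 = 7.

7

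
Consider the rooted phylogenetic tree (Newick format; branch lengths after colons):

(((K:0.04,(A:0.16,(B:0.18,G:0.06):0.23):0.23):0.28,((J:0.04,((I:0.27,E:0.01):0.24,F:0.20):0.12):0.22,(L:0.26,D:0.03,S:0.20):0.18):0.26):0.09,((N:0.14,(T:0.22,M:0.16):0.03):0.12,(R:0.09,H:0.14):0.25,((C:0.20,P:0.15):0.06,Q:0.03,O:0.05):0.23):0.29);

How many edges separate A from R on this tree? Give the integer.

7

The MRCA of A and R is the root of the tree.
From A up to that node: 4 branches. From R up to the same node: 3 branches. Total: 4 + 3 = 7.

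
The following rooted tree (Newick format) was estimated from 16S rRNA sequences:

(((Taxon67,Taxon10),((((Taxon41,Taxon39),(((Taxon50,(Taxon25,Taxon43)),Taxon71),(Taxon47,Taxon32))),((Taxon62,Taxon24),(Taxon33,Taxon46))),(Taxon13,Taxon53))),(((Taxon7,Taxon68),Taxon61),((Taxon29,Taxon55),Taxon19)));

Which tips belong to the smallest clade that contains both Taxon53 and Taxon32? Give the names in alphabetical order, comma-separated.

Tracing Taxon53: it sits inside (Taxon13,Taxon53).
Tracing Taxon32: it sits inside (Taxon47,Taxon32).
The smallest clade enclosing both is ((((Taxon41,Taxon39),(((Taxon50,(Taxon25,Taxon43)),Taxon71),(Taxon47,Taxon32))),((Taxon62,Taxon24),(Taxon33,Taxon46))),(Taxon13,Taxon53)); the answer is its 14 terminal taxa in alphabetical order.

Taxon13, Taxon24, Taxon25, Taxon32, Taxon33, Taxon39, Taxon41, Taxon43, Taxon46, Taxon47, Taxon50, Taxon53, Taxon62, Taxon71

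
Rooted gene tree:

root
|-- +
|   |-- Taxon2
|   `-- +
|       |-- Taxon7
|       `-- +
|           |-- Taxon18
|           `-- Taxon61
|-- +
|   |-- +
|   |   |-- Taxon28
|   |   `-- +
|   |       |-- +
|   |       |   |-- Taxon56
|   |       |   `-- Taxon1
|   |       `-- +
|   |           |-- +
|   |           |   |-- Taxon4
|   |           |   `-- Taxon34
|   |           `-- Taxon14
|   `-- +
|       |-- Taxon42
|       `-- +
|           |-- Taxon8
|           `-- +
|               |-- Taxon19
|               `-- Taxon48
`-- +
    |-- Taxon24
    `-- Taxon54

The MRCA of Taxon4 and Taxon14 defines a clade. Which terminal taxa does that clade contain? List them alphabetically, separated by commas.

Tracing Taxon4: it sits inside (Taxon4,Taxon34).
Tracing Taxon14: it sits inside ((Taxon4,Taxon34),Taxon14).
The smallest clade enclosing both is ((Taxon4,Taxon34),Taxon14); the answer is its 3 terminal taxa in alphabetical order.

Taxon14, Taxon34, Taxon4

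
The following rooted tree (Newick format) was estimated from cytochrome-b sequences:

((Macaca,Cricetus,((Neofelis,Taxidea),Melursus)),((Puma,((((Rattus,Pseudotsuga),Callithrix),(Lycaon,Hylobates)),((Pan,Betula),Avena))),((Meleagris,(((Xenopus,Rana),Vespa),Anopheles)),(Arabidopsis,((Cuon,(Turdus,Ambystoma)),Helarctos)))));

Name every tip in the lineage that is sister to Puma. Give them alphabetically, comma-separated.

Puma attaches to the tree at the node subtending (Puma,((((Rattus,Pseudotsuga),Callithrix),(Lycaon,Hylobates)),((Pan,Betula),Avena))).
The other lineage descending from that same node — the sister group — is ((((Rattus,Pseudotsuga),Callithrix),(Lycaon,Hylobates)),((Pan,Betula),Avena)); its 8 tips in alphabetical order are the answer.

Avena, Betula, Callithrix, Hylobates, Lycaon, Pan, Pseudotsuga, Rattus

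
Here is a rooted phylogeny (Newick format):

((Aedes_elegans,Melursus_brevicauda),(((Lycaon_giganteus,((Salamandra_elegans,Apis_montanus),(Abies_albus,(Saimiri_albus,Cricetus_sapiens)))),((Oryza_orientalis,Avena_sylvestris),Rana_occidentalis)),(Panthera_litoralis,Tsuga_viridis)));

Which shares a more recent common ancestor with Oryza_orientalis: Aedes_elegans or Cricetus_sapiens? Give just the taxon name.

The MRCA of Oryza_orientalis and Cricetus_sapiens subtends ((Lycaon_giganteus,((Salamandra_elegans,Apis_montanus),(Abies_albus,(Saimiri_albus,Cricetus_sapiens)))),((Oryza_orientalis,Avena_sylvestris),Rana_occidentalis)) (9 taxa).
The MRCA of Oryza_orientalis and Aedes_elegans is the root, subtending the entire tree (13 taxa).
The first is nested inside the second, so Oryza_orientalis shares a more recent common ancestor with Cricetus_sapiens.

Cricetus_sapiens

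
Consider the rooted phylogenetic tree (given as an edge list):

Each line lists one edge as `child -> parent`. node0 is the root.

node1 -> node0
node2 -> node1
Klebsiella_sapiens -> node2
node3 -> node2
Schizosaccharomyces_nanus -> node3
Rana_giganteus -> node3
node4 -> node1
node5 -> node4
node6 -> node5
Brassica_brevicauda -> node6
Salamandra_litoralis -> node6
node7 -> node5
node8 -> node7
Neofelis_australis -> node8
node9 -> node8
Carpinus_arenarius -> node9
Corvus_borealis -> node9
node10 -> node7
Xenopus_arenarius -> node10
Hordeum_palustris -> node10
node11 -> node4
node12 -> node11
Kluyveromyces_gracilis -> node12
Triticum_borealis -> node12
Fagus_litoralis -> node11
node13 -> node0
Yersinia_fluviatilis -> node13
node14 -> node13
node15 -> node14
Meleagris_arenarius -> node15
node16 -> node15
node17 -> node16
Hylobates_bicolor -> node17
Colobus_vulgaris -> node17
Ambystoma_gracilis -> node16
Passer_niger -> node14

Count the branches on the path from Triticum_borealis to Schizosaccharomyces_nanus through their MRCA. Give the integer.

The MRCA of Triticum_borealis and Schizosaccharomyces_nanus is the node subtending ((Klebsiella_sapiens,(Schizosaccharomyces_nanus,Rana_giganteus)),(((Brassica_brevicauda,Salamandra_litoralis),((Neofelis_australis,(Carpinus_arenarius,Corvus_borealis)),(Xenopus_arenarius,Hordeum_palustris))),((Kluyveromyces_gracilis,Triticum_borealis),Fagus_litoralis))).
From Triticum_borealis up to that node: 4 branches. From Schizosaccharomyces_nanus up to the same node: 3 branches. Total: 4 + 3 = 7.

7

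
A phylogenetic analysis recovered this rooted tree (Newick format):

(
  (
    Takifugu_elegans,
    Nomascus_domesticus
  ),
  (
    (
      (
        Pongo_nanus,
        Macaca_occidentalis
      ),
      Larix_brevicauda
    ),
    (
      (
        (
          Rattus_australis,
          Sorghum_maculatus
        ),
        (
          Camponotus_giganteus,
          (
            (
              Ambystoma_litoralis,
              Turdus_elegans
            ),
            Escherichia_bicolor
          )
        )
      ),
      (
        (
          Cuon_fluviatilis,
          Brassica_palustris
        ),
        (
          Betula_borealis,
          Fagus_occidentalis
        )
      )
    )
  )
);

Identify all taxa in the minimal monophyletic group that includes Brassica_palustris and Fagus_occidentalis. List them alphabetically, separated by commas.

Tracing Brassica_palustris: it sits inside (Cuon_fluviatilis,Brassica_palustris).
Tracing Fagus_occidentalis: it sits inside (Betula_borealis,Fagus_occidentalis).
The smallest clade enclosing both is ((Cuon_fluviatilis,Brassica_palustris),(Betula_borealis,Fagus_occidentalis)); the answer is its 4 terminal taxa in alphabetical order.

Betula_borealis, Brassica_palustris, Cuon_fluviatilis, Fagus_occidentalis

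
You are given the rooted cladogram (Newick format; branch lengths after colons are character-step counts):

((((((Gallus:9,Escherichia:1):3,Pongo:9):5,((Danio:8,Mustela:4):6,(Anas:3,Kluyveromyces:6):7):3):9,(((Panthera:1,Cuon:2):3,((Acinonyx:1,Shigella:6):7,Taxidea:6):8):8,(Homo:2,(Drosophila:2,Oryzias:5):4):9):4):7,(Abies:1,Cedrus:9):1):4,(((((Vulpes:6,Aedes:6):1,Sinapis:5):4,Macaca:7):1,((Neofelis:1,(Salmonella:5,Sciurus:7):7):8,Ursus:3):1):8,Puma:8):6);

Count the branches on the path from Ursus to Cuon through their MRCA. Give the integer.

10

The MRCA of Ursus and Cuon is the root of the tree.
From Ursus up to that node: 4 branches. From Cuon up to the same node: 6 branches. Total: 4 + 6 = 10.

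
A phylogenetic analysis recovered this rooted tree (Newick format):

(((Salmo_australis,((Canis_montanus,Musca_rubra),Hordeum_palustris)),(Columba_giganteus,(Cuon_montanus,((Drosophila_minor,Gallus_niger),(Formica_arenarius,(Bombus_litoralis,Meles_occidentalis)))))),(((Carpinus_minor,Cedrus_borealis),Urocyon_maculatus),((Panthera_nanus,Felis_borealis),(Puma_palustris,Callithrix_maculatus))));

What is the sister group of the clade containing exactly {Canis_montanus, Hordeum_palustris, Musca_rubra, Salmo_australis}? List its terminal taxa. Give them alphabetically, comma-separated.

The clade containing exactly {Canis_montanus, Hordeum_palustris, Musca_rubra, Salmo_australis} attaches to the tree at the node subtending ((Salmo_australis,((Canis_montanus,Musca_rubra),Hordeum_palustris)),(Columba_giganteus,(Cuon_montanus,((Drosophila_minor,Gallus_niger),(Formica_arenarius,(Bombus_litoralis,Meles_occidentalis)))))).
The other lineage descending from that same node — the sister group — is (Columba_giganteus,(Cuon_montanus,((Drosophila_minor,Gallus_niger),(Formica_arenarius,(Bombus_litoralis,Meles_occidentalis))))); its 7 tips in alphabetical order are the answer.

Bombus_litoralis, Columba_giganteus, Cuon_montanus, Drosophila_minor, Formica_arenarius, Gallus_niger, Meles_occidentalis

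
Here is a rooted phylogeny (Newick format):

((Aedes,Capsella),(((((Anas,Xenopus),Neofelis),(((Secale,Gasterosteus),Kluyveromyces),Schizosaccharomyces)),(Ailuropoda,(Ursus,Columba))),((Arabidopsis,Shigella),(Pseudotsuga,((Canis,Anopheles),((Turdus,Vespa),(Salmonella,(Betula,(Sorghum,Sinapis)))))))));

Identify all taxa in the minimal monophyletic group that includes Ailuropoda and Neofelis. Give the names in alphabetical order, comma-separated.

Ailuropoda, Anas, Columba, Gasterosteus, Kluyveromyces, Neofelis, Schizosaccharomyces, Secale, Ursus, Xenopus

Tracing Ailuropoda: it sits inside (Ailuropoda,(Ursus,Columba)).
Tracing Neofelis: it sits inside ((Anas,Xenopus),Neofelis).
The smallest clade enclosing both is ((((Anas,Xenopus),Neofelis),(((Secale,Gasterosteus),Kluyveromyces),Schizosaccharomyces)),(Ailuropoda,(Ursus,Columba))); the answer is its 10 terminal taxa in alphabetical order.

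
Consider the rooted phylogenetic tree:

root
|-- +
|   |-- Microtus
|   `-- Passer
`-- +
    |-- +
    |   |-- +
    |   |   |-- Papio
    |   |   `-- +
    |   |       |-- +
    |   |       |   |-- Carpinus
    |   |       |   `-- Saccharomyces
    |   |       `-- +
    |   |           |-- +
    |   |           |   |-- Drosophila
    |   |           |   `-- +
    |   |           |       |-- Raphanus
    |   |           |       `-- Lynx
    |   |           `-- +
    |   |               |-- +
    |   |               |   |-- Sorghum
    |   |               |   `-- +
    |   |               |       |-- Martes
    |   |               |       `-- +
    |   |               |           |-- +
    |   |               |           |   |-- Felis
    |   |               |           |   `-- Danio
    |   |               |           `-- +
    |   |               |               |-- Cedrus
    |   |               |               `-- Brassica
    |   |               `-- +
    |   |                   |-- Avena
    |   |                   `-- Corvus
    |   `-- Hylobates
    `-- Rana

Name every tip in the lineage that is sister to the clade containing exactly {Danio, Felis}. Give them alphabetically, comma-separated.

Brassica, Cedrus

The clade containing exactly {Danio, Felis} attaches to the tree at the node subtending ((Felis,Danio),(Cedrus,Brassica)).
The other lineage descending from that same node — the sister group — is (Cedrus,Brassica); its 2 tips in alphabetical order are the answer.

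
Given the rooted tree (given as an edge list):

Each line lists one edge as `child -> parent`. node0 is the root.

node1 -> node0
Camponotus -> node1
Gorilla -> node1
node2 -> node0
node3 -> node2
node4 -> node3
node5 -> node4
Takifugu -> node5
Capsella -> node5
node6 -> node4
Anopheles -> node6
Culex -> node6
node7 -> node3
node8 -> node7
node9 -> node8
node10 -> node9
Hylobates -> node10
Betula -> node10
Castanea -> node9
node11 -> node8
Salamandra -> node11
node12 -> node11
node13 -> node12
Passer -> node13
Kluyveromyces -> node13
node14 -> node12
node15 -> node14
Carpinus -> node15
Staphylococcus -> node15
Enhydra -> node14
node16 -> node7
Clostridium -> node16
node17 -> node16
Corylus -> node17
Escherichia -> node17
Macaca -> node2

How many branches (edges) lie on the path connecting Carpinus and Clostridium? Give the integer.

The MRCA of Carpinus and Clostridium is the node subtending ((((Hylobates,Betula),Castanea),(Salamandra,((Passer,Kluyveromyces),((Carpinus,Staphylococcus),Enhydra)))),(Clostridium,(Corylus,Escherichia))).
From Carpinus up to that node: 6 branches. From Clostridium up to the same node: 2 branches. Total: 6 + 2 = 8.

8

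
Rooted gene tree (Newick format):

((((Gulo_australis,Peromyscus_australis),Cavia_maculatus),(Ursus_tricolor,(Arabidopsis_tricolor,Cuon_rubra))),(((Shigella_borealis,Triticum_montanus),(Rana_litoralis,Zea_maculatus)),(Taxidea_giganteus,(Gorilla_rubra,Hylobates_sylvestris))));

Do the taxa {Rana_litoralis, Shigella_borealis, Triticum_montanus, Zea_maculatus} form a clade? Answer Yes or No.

The most recent common ancestor of these taxa subtends ((Shigella_borealis,Triticum_montanus),(Rana_litoralis,Zea_maculatus)).
That clade has exactly 4 tips — every listed taxon and nothing else — so the group is monophyletic.

Yes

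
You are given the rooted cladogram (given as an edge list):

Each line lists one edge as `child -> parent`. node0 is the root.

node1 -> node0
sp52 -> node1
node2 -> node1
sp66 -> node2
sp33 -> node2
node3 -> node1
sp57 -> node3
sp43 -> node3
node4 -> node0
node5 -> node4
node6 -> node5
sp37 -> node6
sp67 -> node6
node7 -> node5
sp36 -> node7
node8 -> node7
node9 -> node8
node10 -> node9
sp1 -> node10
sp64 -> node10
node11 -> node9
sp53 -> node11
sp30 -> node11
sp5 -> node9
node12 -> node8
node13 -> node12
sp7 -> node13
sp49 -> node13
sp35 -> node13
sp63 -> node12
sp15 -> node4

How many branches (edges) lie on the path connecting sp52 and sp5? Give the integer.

8

The MRCA of sp52 and sp5 is the root of the tree.
From sp52 up to that node: 2 branches. From sp5 up to the same node: 6 branches. Total: 2 + 6 = 8.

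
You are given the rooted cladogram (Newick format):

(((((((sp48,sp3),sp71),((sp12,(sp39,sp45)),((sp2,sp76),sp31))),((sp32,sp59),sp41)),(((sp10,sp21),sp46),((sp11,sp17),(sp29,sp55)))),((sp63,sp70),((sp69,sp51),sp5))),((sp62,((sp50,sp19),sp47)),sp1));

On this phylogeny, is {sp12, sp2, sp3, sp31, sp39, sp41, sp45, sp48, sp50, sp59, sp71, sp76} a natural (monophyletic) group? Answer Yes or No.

No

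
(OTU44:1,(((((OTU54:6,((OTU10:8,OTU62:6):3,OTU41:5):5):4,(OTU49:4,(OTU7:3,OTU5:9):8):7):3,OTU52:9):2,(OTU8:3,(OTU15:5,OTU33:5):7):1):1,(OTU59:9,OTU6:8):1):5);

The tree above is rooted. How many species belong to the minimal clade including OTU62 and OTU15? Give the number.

The MRCA of OTU62 and OTU15 is the node subtending ((((OTU54,((OTU10,OTU62),OTU41)),(OTU49,(OTU7,OTU5))),OTU52),(OTU8,(OTU15,OTU33))).
That clade contains 11 terminal taxa: OTU10, OTU15, OTU33, OTU41, OTU49, OTU5, OTU52, OTU54, OTU62, OTU7, OTU8.

11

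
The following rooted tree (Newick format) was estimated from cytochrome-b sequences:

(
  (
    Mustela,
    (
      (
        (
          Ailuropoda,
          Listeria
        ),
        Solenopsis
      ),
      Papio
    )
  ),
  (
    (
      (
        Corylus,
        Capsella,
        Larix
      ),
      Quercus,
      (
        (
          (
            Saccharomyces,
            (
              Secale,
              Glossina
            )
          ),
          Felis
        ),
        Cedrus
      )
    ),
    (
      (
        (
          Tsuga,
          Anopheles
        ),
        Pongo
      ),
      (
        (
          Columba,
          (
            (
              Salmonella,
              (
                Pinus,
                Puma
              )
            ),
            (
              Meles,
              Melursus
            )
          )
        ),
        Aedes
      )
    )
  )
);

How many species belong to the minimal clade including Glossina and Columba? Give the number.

The MRCA of Glossina and Columba is the node subtending (((Corylus,Capsella,Larix),Quercus,(((Saccharomyces,(Secale,Glossina)),Felis),Cedrus)),(((Tsuga,Anopheles),Pongo),((Columba,((Salmonella,(Pinus,Puma)),(Meles,Melursus))),Aedes))).
That clade contains 19 terminal taxa: Aedes, Anopheles, Capsella, Cedrus, Columba, Corylus, Felis, Glossina, Larix, Meles, Melursus, Pinus, Pongo, Puma, Quercus, Saccharomyces, Salmonella, Secale, Tsuga.

19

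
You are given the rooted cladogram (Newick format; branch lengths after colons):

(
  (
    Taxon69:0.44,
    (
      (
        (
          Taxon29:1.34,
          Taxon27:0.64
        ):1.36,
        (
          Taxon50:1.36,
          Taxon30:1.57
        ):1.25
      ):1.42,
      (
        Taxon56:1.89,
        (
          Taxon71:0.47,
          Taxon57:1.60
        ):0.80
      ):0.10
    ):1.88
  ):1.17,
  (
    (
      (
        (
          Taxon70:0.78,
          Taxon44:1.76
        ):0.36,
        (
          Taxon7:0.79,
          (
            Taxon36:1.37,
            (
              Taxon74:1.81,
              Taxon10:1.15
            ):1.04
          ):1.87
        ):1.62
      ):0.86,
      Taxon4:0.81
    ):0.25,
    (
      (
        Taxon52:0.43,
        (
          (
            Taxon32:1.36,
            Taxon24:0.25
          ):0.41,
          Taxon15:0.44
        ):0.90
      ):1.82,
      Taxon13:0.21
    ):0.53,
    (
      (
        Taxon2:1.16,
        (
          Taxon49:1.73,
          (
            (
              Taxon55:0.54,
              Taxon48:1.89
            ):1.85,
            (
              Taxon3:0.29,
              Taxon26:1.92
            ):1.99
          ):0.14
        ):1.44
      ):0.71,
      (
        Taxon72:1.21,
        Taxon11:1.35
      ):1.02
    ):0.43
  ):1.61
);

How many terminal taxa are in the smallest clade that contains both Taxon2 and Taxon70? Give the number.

The MRCA of Taxon2 and Taxon70 is the node subtending ((((Taxon70,Taxon44),(Taxon7,(Taxon36,(Taxon74,Taxon10)))),Taxon4),((Taxon52,((Taxon32,Taxon24),Taxon15)),Taxon13),((Taxon2,(Taxon49,((Taxon55,Taxon48),(Taxon3,Taxon26)))),(Taxon72,Taxon11))).
That clade contains 20 terminal taxa: Taxon10, Taxon11, Taxon13, Taxon15, Taxon2, Taxon24, Taxon26, Taxon3, Taxon32, Taxon36, Taxon4, Taxon44, Taxon48, Taxon49, Taxon52, Taxon55, Taxon7, Taxon70, Taxon72, Taxon74.

20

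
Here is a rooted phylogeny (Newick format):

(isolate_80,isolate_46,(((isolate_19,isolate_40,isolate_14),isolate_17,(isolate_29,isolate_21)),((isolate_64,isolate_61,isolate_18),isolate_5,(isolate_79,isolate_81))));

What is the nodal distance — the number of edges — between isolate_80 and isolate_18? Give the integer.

The MRCA of isolate_80 and isolate_18 is the root of the tree.
From isolate_80 up to that node: 1 branch. From isolate_18 up to the same node: 4 branches. Total: 1 + 4 = 5.

5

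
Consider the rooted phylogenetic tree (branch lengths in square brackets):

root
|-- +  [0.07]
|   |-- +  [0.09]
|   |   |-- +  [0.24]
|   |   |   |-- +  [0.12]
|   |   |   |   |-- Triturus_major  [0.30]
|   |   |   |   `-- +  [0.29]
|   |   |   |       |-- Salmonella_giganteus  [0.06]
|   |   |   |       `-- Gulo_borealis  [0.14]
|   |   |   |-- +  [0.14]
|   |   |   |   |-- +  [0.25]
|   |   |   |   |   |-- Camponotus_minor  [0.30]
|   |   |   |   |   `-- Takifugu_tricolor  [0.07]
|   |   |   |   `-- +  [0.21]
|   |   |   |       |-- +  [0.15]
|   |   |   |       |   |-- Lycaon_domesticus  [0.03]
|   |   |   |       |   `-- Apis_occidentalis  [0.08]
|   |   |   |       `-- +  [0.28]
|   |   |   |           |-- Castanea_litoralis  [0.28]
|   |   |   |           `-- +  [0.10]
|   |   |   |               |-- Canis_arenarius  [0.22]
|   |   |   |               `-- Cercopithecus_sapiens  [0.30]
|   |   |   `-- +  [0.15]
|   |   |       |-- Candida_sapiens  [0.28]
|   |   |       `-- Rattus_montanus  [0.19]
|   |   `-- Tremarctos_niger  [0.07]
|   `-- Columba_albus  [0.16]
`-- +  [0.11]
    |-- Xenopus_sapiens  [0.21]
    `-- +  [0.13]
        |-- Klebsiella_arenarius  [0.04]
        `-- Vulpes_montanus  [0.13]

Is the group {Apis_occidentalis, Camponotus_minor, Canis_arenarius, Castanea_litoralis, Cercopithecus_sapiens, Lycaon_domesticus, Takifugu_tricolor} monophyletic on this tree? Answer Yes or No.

The most recent common ancestor of these taxa subtends ((Camponotus_minor,Takifugu_tricolor),((Lycaon_domesticus,Apis_occidentalis),(Castanea_litoralis,(Canis_arenarius,Cercopithecus_sapiens)))).
That clade has exactly 7 tips — every listed taxon and nothing else — so the group is monophyletic.

Yes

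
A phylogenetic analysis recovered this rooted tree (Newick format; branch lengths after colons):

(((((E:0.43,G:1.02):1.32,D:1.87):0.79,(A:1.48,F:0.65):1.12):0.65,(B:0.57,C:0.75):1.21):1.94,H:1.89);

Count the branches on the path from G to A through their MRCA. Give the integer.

5

The MRCA of G and A is the node subtending (((E,G),D),(A,F)).
From G up to that node: 3 branches. From A up to the same node: 2 branches. Total: 3 + 2 = 5.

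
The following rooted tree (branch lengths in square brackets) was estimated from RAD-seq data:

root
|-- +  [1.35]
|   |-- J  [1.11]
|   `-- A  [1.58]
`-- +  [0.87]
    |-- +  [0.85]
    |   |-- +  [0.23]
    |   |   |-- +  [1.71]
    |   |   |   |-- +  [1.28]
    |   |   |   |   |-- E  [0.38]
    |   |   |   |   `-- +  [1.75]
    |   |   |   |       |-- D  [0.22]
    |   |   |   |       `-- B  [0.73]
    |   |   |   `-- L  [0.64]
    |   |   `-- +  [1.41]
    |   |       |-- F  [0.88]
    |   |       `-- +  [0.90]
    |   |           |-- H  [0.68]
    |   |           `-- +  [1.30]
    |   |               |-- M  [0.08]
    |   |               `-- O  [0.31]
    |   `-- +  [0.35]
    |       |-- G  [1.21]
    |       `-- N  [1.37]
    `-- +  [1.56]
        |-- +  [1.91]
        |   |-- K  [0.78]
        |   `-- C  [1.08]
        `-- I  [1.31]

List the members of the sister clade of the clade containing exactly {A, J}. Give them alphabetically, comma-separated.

B, C, D, E, F, G, H, I, K, L, M, N, O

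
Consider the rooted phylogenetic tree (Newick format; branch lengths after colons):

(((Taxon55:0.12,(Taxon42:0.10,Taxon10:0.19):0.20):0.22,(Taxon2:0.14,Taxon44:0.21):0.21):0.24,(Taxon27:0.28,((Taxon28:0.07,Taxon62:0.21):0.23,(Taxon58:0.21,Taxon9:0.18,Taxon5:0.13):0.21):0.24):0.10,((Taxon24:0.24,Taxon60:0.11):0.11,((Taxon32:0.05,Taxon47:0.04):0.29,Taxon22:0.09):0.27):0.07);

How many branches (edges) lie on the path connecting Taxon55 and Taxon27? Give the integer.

5

The MRCA of Taxon55 and Taxon27 is the root of the tree.
From Taxon55 up to that node: 3 branches. From Taxon27 up to the same node: 2 branches. Total: 3 + 2 = 5.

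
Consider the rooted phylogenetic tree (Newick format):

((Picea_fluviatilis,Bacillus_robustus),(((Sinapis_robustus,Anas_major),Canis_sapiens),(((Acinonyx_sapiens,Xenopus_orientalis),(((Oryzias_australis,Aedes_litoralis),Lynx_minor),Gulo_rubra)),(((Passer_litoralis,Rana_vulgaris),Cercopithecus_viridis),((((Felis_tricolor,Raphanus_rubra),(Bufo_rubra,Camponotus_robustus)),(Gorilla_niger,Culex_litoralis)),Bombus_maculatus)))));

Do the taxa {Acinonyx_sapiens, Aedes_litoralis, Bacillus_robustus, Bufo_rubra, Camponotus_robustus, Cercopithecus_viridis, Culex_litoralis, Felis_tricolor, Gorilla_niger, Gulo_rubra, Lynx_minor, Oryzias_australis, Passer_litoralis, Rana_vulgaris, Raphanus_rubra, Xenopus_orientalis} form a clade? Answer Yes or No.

No

The MRCA of the listed taxa is the root, so the smallest clade containing them is the whole tree.
That clade also contains Anas_major, Bombus_maculatus, Canis_sapiens, Picea_fluviatilis, Sinapis_robustus, which are not in the proposed group, so the group is not monophyletic.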